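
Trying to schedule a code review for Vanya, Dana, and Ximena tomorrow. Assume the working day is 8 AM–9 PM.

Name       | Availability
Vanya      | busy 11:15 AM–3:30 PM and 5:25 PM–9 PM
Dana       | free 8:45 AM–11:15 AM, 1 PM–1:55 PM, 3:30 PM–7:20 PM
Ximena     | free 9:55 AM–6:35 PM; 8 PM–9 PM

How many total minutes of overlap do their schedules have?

Vanya free: 08:00-11:15, 15:30-17:25 (invert busy blocks within the working day).
Dana free: 08:45-11:15, 13:00-13:55, 15:30-19:20.
Ximena free: 09:55-18:35, 20:00-21:00.
Vanya ∩ Dana: 08:45-11:15, 15:30-17:25.
Vanya ∩ Dana ∩ Ximena: 09:55-11:15, 15:30-17:25.
Summing the common windows: 80 + 115 = 195 minutes.

195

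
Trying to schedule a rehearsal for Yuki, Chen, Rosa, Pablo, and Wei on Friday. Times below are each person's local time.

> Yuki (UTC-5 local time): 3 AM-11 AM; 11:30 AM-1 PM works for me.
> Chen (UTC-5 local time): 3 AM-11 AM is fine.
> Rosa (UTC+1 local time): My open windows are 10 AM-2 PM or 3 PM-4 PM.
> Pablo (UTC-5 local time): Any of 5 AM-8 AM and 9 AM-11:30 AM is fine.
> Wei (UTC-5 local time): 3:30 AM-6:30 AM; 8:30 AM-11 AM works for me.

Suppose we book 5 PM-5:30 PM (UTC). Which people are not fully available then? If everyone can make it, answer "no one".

Chen, Pablo, Rosa, Wei

Yuki in UTC: 08:00-16:00, 16:30-18:00 (add 5h to convert from UTC-5).
Chen in UTC: 08:00-16:00 (add 5h to convert from UTC-5).
Rosa in UTC: 09:00-13:00, 14:00-15:00 (subtract 1h to convert from UTC+1).
Pablo in UTC: 10:00-13:00, 14:00-16:30 (add 5h to convert from UTC-5).
Wei in UTC: 08:30-11:30, 13:30-16:00 (add 5h to convert from UTC-5).
Yuki: free for 17:00-17:30. Chen: not fully free for 17:00-17:30. Rosa: not fully free for 17:00-17:30. Pablo: not fully free for 17:00-17:30. Wei: not fully free for 17:00-17:30.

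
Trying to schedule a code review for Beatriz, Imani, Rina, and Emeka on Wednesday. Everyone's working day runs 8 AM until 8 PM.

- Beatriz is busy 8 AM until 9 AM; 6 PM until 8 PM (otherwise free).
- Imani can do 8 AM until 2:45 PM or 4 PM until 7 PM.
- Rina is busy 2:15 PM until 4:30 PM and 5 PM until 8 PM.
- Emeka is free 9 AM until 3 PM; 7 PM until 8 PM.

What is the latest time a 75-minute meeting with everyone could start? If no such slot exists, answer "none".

Beatriz free: 09:00-18:00 (invert busy blocks within the working day).
Imani free: 08:00-14:45, 16:00-19:00.
Rina free: 08:00-14:15, 16:30-17:00 (invert busy blocks within the working day).
Emeka free: 09:00-15:00, 19:00-20:00.
Beatriz ∩ Imani: 09:00-14:45, 16:00-18:00.
Beatriz ∩ Imani ∩ Rina: 09:00-14:15, 16:30-17:00.
Beatriz ∩ Imani ∩ Rina ∩ Emeka: 09:00-14:15.
The last common window of at least 75 minutes is 09:00-14:15; a 75-minute meeting can start as late as 13:00 and still end by 14:15.

13:00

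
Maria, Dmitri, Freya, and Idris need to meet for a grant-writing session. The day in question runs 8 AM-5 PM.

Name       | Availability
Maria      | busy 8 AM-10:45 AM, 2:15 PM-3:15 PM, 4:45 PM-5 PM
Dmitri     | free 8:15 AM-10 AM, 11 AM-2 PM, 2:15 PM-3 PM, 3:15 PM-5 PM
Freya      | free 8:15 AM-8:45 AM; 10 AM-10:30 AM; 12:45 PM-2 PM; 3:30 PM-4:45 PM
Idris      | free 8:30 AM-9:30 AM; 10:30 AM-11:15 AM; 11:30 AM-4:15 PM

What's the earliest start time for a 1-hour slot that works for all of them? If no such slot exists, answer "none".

12:45

Maria free: 10:45-14:15, 15:15-16:45 (invert busy blocks within the working day).
Dmitri free: 08:15-10:00, 11:00-14:00, 14:15-15:00, 15:15-17:00.
Freya free: 08:15-08:45, 10:00-10:30, 12:45-14:00, 15:30-16:45.
Idris free: 08:30-09:30, 10:30-11:15, 11:30-16:15.
Maria ∩ Dmitri: 11:00-14:00, 15:15-16:45.
Maria ∩ Dmitri ∩ Freya: 12:45-14:00, 15:30-16:45.
Maria ∩ Dmitri ∩ Freya ∩ Idris: 12:45-14:00, 15:30-16:15.
The first common window of at least 60 minutes is 12:45-14:00, so the earliest start is 12:45.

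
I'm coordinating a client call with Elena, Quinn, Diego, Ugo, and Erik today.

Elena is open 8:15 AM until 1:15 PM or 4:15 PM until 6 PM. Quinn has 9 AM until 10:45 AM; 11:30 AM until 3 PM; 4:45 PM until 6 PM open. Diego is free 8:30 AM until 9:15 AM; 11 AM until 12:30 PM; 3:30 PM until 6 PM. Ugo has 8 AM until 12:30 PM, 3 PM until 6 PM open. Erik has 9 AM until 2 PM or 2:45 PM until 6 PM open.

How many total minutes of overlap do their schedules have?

Elena ∩ Quinn: 09:00-10:45, 11:30-13:15, 16:45-18:00.
Elena ∩ Quinn ∩ Diego: 09:00-09:15, 11:30-12:30, 16:45-18:00.
Elena ∩ Quinn ∩ Diego ∩ Ugo: 09:00-09:15, 11:30-12:30, 16:45-18:00.
Elena ∩ Quinn ∩ Diego ∩ Ugo ∩ Erik: 09:00-09:15, 11:30-12:30, 16:45-18:00.
Summing the common windows: 15 + 60 + 75 = 150 minutes.

150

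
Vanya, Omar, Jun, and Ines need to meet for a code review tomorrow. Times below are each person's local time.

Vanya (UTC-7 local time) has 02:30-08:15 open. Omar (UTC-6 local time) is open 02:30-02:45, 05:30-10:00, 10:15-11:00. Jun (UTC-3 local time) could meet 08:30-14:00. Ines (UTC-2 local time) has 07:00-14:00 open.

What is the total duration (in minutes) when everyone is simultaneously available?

225

Vanya in UTC: 09:30-15:15 (add 7h to convert from UTC-7).
Omar in UTC: 08:30-08:45, 11:30-16:00, 16:15-17:00 (add 6h to convert from UTC-6).
Jun in UTC: 11:30-17:00 (add 3h to convert from UTC-3).
Ines in UTC: 09:00-16:00 (add 2h to convert from UTC-2).
Vanya ∩ Omar: 11:30-15:15.
Vanya ∩ Omar ∩ Jun: 11:30-15:15.
Vanya ∩ Omar ∩ Jun ∩ Ines: 11:30-15:15.
Those are the intersection windows.
That's a single block of 225 minutes.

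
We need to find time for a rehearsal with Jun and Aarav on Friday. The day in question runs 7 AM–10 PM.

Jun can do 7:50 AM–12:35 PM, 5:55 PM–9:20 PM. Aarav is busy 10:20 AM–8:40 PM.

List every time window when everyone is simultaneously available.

07:50-10:20, 20:40-21:20

Jun free: 07:50-12:35, 17:55-21:20.
Aarav free: 07:00-10:20, 20:40-22:00 (invert busy blocks within the working day).
Jun ∩ Aarav: 07:50-10:20, 20:40-21:20.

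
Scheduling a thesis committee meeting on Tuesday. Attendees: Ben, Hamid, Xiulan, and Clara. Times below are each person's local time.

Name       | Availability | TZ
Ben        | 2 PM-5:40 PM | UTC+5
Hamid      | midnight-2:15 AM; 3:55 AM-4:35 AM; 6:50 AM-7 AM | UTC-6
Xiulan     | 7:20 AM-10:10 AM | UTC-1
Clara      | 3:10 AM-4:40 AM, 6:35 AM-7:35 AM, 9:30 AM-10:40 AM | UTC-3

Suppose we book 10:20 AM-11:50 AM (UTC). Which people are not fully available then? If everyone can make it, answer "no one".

Clara, Hamid, Xiulan

Ben in UTC: 09:00-12:40 (subtract 5h to convert from UTC+5).
Hamid in UTC: 06:00-08:15, 09:55-10:35, 12:50-13:00 (add 6h to convert from UTC-6).
Xiulan in UTC: 08:20-11:10 (add 1h to convert from UTC-1).
Clara in UTC: 06:10-07:40, 09:35-10:35, 12:30-13:40 (add 3h to convert from UTC-3).
Ben: free for 10:20-11:50. Hamid: not fully free for 10:20-11:50. Xiulan: not fully free for 10:20-11:50. Clara: not fully free for 10:20-11:50.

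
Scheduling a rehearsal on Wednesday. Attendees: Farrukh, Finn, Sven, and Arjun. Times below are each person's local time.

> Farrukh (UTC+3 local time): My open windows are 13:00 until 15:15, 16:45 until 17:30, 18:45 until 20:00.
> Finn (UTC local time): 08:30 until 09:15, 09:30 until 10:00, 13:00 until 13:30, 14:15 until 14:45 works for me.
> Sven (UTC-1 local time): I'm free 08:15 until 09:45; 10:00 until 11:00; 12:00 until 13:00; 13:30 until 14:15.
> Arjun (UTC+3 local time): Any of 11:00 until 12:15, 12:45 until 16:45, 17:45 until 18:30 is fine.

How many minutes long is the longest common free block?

Farrukh in UTC: 10:00-12:15, 13:45-14:30, 15:45-17:00 (subtract 3h to convert from UTC+3).
Finn in UTC: 08:30-09:15, 09:30-10:00, 13:00-13:30, 14:15-14:45.
Sven in UTC: 09:15-10:45, 11:00-12:00, 13:00-14:00, 14:30-15:15 (add 1h to convert from UTC-1).
Arjun in UTC: 08:00-09:15, 09:45-13:45, 14:45-15:30 (subtract 3h to convert from UTC+3).
Farrukh ∩ Finn: 14:15-14:30.
Farrukh ∩ Finn ∩ Sven: ∅.
Farrukh ∩ Finn ∩ Sven ∩ Arjun: ∅.
There is no time when everyone is free.
No common window exists, so the longest block is 0 minutes.

0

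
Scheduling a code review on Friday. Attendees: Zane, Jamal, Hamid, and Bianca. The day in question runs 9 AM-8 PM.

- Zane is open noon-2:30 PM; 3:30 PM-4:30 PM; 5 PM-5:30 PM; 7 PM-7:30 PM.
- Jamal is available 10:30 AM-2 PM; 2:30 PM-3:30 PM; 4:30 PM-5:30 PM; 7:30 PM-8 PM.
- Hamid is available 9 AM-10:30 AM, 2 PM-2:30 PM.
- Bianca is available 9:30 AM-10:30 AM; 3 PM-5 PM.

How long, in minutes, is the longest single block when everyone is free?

Zane ∩ Jamal: 12:00-14:00, 17:00-17:30.
Zane ∩ Jamal ∩ Hamid: ∅.
Zane ∩ Jamal ∩ Hamid ∩ Bianca: ∅.
There is no time when everyone is free.
No common window exists, so the longest block is 0 minutes.

0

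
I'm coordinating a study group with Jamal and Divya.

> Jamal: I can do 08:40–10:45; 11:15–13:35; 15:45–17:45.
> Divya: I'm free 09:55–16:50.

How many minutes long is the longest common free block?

140

Jamal ∩ Divya: 09:55-10:45, 11:15-13:35, 15:45-16:50.
The longest is 11:15-13:35 at 140 minutes.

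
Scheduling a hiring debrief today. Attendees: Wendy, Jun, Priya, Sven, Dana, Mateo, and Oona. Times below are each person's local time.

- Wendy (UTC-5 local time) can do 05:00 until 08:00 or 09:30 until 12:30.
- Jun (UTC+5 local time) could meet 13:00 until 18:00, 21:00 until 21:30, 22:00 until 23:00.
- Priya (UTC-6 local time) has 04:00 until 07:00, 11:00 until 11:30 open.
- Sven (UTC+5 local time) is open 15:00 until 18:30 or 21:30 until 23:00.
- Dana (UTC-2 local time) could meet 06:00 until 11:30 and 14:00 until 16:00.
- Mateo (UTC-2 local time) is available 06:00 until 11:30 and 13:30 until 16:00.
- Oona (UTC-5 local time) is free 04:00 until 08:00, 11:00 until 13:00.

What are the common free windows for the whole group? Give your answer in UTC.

10:00-13:00, 17:00-17:30

Wendy in UTC: 10:00-13:00, 14:30-17:30 (add 5h to convert from UTC-5).
Jun in UTC: 08:00-13:00, 16:00-16:30, 17:00-18:00 (subtract 5h to convert from UTC+5).
Priya in UTC: 10:00-13:00, 17:00-17:30 (add 6h to convert from UTC-6).
Sven in UTC: 10:00-13:30, 16:30-18:00 (subtract 5h to convert from UTC+5).
Dana in UTC: 08:00-13:30, 16:00-18:00 (add 2h to convert from UTC-2).
Mateo in UTC: 08:00-13:30, 15:30-18:00 (add 2h to convert from UTC-2).
Oona in UTC: 09:00-13:00, 16:00-18:00 (add 5h to convert from UTC-5).
Wendy ∩ Jun: 10:00-13:00, 16:00-16:30, 17:00-17:30.
Wendy ∩ Jun ∩ Priya: 10:00-13:00, 17:00-17:30.
Wendy ∩ Jun ∩ Priya ∩ Sven: 10:00-13:00, 17:00-17:30.
Wendy ∩ Jun ∩ Priya ∩ Sven ∩ Dana: 10:00-13:00, 17:00-17:30.
Wendy ∩ Jun ∩ Priya ∩ Sven ∩ Dana ∩ Mateo: 10:00-13:00, 17:00-17:30.
Wendy ∩ Jun ∩ Priya ∩ Sven ∩ Dana ∩ Mateo ∩ Oona: 10:00-13:00, 17:00-17:30.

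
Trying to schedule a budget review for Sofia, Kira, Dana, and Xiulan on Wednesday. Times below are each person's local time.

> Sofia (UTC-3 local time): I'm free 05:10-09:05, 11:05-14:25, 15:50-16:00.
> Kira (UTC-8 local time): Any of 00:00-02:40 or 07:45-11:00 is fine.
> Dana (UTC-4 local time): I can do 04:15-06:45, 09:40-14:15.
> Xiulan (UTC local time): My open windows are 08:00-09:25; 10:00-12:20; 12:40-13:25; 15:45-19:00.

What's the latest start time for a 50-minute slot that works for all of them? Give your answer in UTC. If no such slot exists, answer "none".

16:35

Sofia in UTC: 08:10-12:05, 14:05-17:25, 18:50-19:00 (add 3h to convert from UTC-3).
Kira in UTC: 08:00-10:40, 15:45-19:00 (add 8h to convert from UTC-8).
Dana in UTC: 08:15-10:45, 13:40-18:15 (add 4h to convert from UTC-4).
Xiulan in UTC: 08:00-09:25, 10:00-12:20, 12:40-13:25, 15:45-19:00.
Sofia ∩ Kira: 08:10-10:40, 15:45-17:25, 18:50-19:00.
Sofia ∩ Kira ∩ Dana: 08:15-10:40, 15:45-17:25.
Sofia ∩ Kira ∩ Dana ∩ Xiulan: 08:15-09:25, 10:00-10:40, 15:45-17:25.
The last common window of at least 50 minutes is 15:45-17:25; a 50-minute meeting can start as late as 16:35 and still end by 17:25.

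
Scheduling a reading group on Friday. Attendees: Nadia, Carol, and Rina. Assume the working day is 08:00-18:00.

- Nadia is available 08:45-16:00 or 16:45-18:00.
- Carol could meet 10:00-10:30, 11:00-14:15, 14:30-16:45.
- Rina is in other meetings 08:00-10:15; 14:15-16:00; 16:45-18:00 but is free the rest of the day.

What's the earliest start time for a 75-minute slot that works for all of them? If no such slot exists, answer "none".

11:00

Nadia free: 08:45-16:00, 16:45-18:00.
Carol free: 10:00-10:30, 11:00-14:15, 14:30-16:45.
Rina free: 10:15-14:15, 16:00-16:45 (invert busy blocks within the working day).
Nadia ∩ Carol: 10:00-10:30, 11:00-14:15, 14:30-16:00.
Nadia ∩ Carol ∩ Rina: 10:15-10:30, 11:00-14:15.
So the common availability across everyone is 10:15-10:30, 11:00-14:15.
The first common window of at least 75 minutes is 11:00-14:15, so the earliest start is 11:00.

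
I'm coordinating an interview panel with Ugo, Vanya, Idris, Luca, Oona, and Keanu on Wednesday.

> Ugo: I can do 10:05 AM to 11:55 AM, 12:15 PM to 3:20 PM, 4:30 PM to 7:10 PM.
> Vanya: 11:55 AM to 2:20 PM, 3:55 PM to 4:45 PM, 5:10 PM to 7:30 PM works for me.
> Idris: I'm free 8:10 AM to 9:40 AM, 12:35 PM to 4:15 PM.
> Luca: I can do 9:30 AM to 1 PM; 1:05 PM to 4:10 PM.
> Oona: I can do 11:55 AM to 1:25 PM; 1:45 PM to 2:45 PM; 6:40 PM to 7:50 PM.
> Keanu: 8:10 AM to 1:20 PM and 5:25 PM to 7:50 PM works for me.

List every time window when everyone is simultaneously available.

Ugo ∩ Vanya: 12:15-14:20, 16:30-16:45, 17:10-19:10.
Ugo ∩ Vanya ∩ Idris: 12:35-14:20.
Ugo ∩ Vanya ∩ Idris ∩ Luca: 12:35-13:00, 13:05-14:20.
Ugo ∩ Vanya ∩ Idris ∩ Luca ∩ Oona: 12:35-13:00, 13:05-13:25, 13:45-14:20.
Ugo ∩ Vanya ∩ Idris ∩ Luca ∩ Oona ∩ Keanu: 12:35-13:00, 13:05-13:20.

12:35-13:00, 13:05-13:20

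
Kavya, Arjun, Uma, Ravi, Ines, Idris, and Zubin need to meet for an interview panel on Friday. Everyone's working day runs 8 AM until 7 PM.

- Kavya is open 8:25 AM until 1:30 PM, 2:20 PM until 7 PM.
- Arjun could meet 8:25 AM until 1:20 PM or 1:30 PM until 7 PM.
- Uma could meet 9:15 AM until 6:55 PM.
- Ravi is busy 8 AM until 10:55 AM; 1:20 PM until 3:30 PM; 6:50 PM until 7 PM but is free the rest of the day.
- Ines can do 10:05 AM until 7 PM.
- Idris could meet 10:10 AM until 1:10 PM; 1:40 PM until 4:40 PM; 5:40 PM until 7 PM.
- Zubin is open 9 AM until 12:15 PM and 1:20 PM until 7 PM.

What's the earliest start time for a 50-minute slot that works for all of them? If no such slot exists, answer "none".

Kavya free: 08:25-13:30, 14:20-19:00.
Arjun free: 08:25-13:20, 13:30-19:00.
Uma free: 09:15-18:55.
Ravi free: 10:55-13:20, 15:30-18:50 (invert busy blocks within the working day).
Ines free: 10:05-19:00.
Idris free: 10:10-13:10, 13:40-16:40, 17:40-19:00.
Zubin free: 09:00-12:15, 13:20-19:00.
Kavya ∩ Arjun: 08:25-13:20, 14:20-19:00.
Kavya ∩ Arjun ∩ Uma: 09:15-13:20, 14:20-18:55.
Kavya ∩ Arjun ∩ Uma ∩ Ravi: 10:55-13:20, 15:30-18:50.
Kavya ∩ Arjun ∩ Uma ∩ Ravi ∩ Ines: 10:55-13:20, 15:30-18:50.
Kavya ∩ Arjun ∩ Uma ∩ Ravi ∩ Ines ∩ Idris: 10:55-13:10, 15:30-16:40, 17:40-18:50.
Kavya ∩ Arjun ∩ Uma ∩ Ravi ∩ Ines ∩ Idris ∩ Zubin: 10:55-12:15, 15:30-16:40, 17:40-18:50.
Those are the intersection windows.
The first common window of at least 50 minutes is 10:55-12:15, so the earliest start is 10:55.

10:55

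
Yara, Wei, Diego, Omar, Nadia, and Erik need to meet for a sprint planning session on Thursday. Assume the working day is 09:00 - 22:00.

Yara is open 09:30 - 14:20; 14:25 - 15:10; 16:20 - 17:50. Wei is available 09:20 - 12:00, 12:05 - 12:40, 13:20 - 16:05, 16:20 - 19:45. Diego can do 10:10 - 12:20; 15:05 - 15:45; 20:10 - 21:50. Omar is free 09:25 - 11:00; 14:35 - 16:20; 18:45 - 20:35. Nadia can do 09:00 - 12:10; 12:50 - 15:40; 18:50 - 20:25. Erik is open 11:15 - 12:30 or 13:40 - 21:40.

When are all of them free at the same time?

Yara ∩ Wei: 09:30-12:00, 12:05-12:40, 13:20-14:20, 14:25-15:10, 16:20-17:50.
Yara ∩ Wei ∩ Diego: 10:10-12:00, 12:05-12:20, 15:05-15:10.
Yara ∩ Wei ∩ Diego ∩ Omar: 10:10-11:00, 15:05-15:10.
Yara ∩ Wei ∩ Diego ∩ Omar ∩ Nadia: 10:10-11:00, 15:05-15:10.
Yara ∩ Wei ∩ Diego ∩ Omar ∩ Nadia ∩ Erik: 15:05-15:10.

15:05-15:10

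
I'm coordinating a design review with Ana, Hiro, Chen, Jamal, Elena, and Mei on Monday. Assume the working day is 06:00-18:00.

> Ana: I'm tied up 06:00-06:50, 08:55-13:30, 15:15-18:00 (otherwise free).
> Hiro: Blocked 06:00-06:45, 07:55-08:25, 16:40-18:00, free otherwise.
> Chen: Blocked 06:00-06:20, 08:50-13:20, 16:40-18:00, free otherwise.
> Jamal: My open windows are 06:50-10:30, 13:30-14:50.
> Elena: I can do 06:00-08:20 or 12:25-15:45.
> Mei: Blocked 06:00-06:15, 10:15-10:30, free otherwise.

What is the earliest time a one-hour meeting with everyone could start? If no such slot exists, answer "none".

06:50

Ana free: 06:50-08:55, 13:30-15:15 (invert busy blocks within the working day).
Hiro free: 06:45-07:55, 08:25-16:40 (invert busy blocks within the working day).
Chen free: 06:20-08:50, 13:20-16:40 (invert busy blocks within the working day).
Jamal free: 06:50-10:30, 13:30-14:50.
Elena free: 06:00-08:20, 12:25-15:45.
Mei free: 06:15-10:15, 10:30-18:00 (invert busy blocks within the working day).
Ana ∩ Hiro: 06:50-07:55, 08:25-08:55, 13:30-15:15.
Ana ∩ Hiro ∩ Chen: 06:50-07:55, 08:25-08:50, 13:30-15:15.
Ana ∩ Hiro ∩ Chen ∩ Jamal: 06:50-07:55, 08:25-08:50, 13:30-14:50.
Ana ∩ Hiro ∩ Chen ∩ Jamal ∩ Elena: 06:50-07:55, 13:30-14:50.
Ana ∩ Hiro ∩ Chen ∩ Jamal ∩ Elena ∩ Mei: 06:50-07:55, 13:30-14:50.
So the common availability across everyone is 06:50-07:55, 13:30-14:50.
The first common window of at least 60 minutes is 06:50-07:55, so the earliest start is 06:50.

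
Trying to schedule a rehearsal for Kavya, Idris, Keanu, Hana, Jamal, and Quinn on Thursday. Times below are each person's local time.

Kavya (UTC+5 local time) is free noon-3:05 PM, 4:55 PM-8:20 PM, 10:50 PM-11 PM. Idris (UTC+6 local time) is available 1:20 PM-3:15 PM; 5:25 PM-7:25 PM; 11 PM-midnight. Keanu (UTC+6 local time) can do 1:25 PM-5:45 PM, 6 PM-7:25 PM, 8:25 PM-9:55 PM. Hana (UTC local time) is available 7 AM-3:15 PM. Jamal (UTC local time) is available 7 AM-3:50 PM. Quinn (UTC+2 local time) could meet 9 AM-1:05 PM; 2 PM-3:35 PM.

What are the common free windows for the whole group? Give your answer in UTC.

Kavya in UTC: 07:00-10:05, 11:55-15:20, 17:50-18:00 (subtract 5h to convert from UTC+5).
Idris in UTC: 07:20-09:15, 11:25-13:25, 17:00-18:00 (subtract 6h to convert from UTC+6).
Keanu in UTC: 07:25-11:45, 12:00-13:25, 14:25-15:55 (subtract 6h to convert from UTC+6).
Hana in UTC: 07:00-15:15.
Jamal in UTC: 07:00-15:50.
Quinn in UTC: 07:00-11:05, 12:00-13:35 (subtract 2h to convert from UTC+2).
Kavya ∩ Idris: 07:20-09:15, 11:55-13:25, 17:50-18:00.
Kavya ∩ Idris ∩ Keanu: 07:25-09:15, 12:00-13:25.
Kavya ∩ Idris ∩ Keanu ∩ Hana: 07:25-09:15, 12:00-13:25.
Kavya ∩ Idris ∩ Keanu ∩ Hana ∩ Jamal: 07:25-09:15, 12:00-13:25.
Kavya ∩ Idris ∩ Keanu ∩ Hana ∩ Jamal ∩ Quinn: 07:25-09:15, 12:00-13:25.

07:25-09:15, 12:00-13:25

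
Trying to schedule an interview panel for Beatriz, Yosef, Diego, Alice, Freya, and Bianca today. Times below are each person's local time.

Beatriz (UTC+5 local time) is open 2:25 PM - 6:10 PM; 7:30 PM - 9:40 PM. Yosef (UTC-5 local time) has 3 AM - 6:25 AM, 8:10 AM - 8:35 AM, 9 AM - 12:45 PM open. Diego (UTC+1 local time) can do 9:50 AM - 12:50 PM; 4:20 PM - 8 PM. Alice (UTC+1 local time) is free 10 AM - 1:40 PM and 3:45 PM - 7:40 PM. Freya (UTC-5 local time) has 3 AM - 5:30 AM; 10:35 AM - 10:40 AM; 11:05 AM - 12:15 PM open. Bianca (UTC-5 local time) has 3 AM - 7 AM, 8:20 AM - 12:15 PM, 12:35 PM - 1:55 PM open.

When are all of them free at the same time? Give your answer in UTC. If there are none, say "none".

09:25-10:30, 15:35-15:40, 16:05-16:40

Beatriz in UTC: 09:25-13:10, 14:30-16:40 (subtract 5h to convert from UTC+5).
Yosef in UTC: 08:00-11:25, 13:10-13:35, 14:00-17:45 (add 5h to convert from UTC-5).
Diego in UTC: 08:50-11:50, 15:20-19:00 (subtract 1h to convert from UTC+1).
Alice in UTC: 09:00-12:40, 14:45-18:40 (subtract 1h to convert from UTC+1).
Freya in UTC: 08:00-10:30, 15:35-15:40, 16:05-17:15 (add 5h to convert from UTC-5).
Bianca in UTC: 08:00-12:00, 13:20-17:15, 17:35-18:55 (add 5h to convert from UTC-5).
Beatriz ∩ Yosef: 09:25-11:25, 14:30-16:40.
Beatriz ∩ Yosef ∩ Diego: 09:25-11:25, 15:20-16:40.
Beatriz ∩ Yosef ∩ Diego ∩ Alice: 09:25-11:25, 15:20-16:40.
Beatriz ∩ Yosef ∩ Diego ∩ Alice ∩ Freya: 09:25-10:30, 15:35-15:40, 16:05-16:40.
Beatriz ∩ Yosef ∩ Diego ∩ Alice ∩ Freya ∩ Bianca: 09:25-10:30, 15:35-15:40, 16:05-16:40.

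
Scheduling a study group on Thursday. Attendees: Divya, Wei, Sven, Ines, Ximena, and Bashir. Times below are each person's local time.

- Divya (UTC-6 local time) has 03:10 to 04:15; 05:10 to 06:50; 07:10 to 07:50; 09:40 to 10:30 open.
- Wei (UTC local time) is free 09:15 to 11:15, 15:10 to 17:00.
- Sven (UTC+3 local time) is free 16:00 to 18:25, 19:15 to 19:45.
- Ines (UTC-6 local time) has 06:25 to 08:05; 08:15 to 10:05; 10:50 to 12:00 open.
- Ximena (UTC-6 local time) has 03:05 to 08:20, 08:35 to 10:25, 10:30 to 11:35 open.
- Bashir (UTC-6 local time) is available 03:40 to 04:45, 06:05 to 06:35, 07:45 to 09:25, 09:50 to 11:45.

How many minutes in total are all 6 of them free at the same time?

0

Divya in UTC: 09:10-10:15, 11:10-12:50, 13:10-13:50, 15:40-16:30 (add 6h to convert from UTC-6).
Wei in UTC: 09:15-11:15, 15:10-17:00.
Sven in UTC: 13:00-15:25, 16:15-16:45 (subtract 3h to convert from UTC+3).
Ines in UTC: 12:25-14:05, 14:15-16:05, 16:50-18:00 (add 6h to convert from UTC-6).
Ximena in UTC: 09:05-14:20, 14:35-16:25, 16:30-17:35 (add 6h to convert from UTC-6).
Bashir in UTC: 09:40-10:45, 12:05-12:35, 13:45-15:25, 15:50-17:45 (add 6h to convert from UTC-6).
Divya ∩ Wei: 09:15-10:15, 11:10-11:15, 15:40-16:30.
Divya ∩ Wei ∩ Sven: 16:15-16:30.
Divya ∩ Wei ∩ Sven ∩ Ines: ∅.
Divya ∩ Wei ∩ Sven ∩ Ines ∩ Ximena: ∅.
Divya ∩ Wei ∩ Sven ∩ Ines ∩ Ximena ∩ Bashir: ∅.
There is no time when everyone is free.
There is no common window, so the total is 0 minutes.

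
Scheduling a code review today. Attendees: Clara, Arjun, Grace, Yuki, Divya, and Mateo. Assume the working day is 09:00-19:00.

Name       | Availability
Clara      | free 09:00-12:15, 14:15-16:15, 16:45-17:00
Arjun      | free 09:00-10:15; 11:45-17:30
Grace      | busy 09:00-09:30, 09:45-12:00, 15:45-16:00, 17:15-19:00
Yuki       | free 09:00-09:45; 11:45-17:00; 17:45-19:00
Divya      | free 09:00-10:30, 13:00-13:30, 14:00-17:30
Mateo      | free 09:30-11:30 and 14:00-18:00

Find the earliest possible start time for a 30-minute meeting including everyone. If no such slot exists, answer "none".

14:15

Clara free: 09:00-12:15, 14:15-16:15, 16:45-17:00.
Arjun free: 09:00-10:15, 11:45-17:30.
Grace free: 09:30-09:45, 12:00-15:45, 16:00-17:15 (invert busy blocks within the working day).
Yuki free: 09:00-09:45, 11:45-17:00, 17:45-19:00.
Divya free: 09:00-10:30, 13:00-13:30, 14:00-17:30.
Mateo free: 09:30-11:30, 14:00-18:00.
Clara ∩ Arjun: 09:00-10:15, 11:45-12:15, 14:15-16:15, 16:45-17:00.
Clara ∩ Arjun ∩ Grace: 09:30-09:45, 12:00-12:15, 14:15-15:45, 16:00-16:15, 16:45-17:00.
Clara ∩ Arjun ∩ Grace ∩ Yuki: 09:30-09:45, 12:00-12:15, 14:15-15:45, 16:00-16:15, 16:45-17:00.
Clara ∩ Arjun ∩ Grace ∩ Yuki ∩ Divya: 09:30-09:45, 14:15-15:45, 16:00-16:15, 16:45-17:00.
Clara ∩ Arjun ∩ Grace ∩ Yuki ∩ Divya ∩ Mateo: 09:30-09:45, 14:15-15:45, 16:00-16:15, 16:45-17:00.
The first common window of at least 30 minutes is 14:15-15:45, so the earliest start is 14:15.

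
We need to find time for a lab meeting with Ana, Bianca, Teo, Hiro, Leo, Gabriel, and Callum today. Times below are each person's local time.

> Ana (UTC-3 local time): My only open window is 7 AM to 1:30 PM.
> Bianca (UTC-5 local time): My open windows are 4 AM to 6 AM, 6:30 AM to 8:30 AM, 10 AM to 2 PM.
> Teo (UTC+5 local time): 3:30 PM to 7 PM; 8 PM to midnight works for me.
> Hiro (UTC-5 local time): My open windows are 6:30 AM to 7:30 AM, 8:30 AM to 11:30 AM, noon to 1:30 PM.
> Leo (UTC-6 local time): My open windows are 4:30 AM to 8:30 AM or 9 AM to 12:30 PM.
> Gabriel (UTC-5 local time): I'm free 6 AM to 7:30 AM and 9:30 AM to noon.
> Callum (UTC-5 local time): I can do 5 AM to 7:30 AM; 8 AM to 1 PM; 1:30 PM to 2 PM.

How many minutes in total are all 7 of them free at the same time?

150

Ana in UTC: 10:00-16:30 (add 3h to convert from UTC-3).
Bianca in UTC: 09:00-11:00, 11:30-13:30, 15:00-19:00 (add 5h to convert from UTC-5).
Teo in UTC: 10:30-14:00, 15:00-19:00 (subtract 5h to convert from UTC+5).
Hiro in UTC: 11:30-12:30, 13:30-16:30, 17:00-18:30 (add 5h to convert from UTC-5).
Leo in UTC: 10:30-14:30, 15:00-18:30 (add 6h to convert from UTC-6).
Gabriel in UTC: 11:00-12:30, 14:30-17:00 (add 5h to convert from UTC-5).
Callum in UTC: 10:00-12:30, 13:00-18:00, 18:30-19:00 (add 5h to convert from UTC-5).
Ana ∩ Bianca: 10:00-11:00, 11:30-13:30, 15:00-16:30.
Ana ∩ Bianca ∩ Teo: 10:30-11:00, 11:30-13:30, 15:00-16:30.
Ana ∩ Bianca ∩ Teo ∩ Hiro: 11:30-12:30, 15:00-16:30.
Ana ∩ Bianca ∩ Teo ∩ Hiro ∩ Leo: 11:30-12:30, 15:00-16:30.
Ana ∩ Bianca ∩ Teo ∩ Hiro ∩ Leo ∩ Gabriel: 11:30-12:30, 15:00-16:30.
Ana ∩ Bianca ∩ Teo ∩ Hiro ∩ Leo ∩ Gabriel ∩ Callum: 11:30-12:30, 15:00-16:30.
Those are the intersection windows.
Summing the common windows: 60 + 90 = 150 minutes.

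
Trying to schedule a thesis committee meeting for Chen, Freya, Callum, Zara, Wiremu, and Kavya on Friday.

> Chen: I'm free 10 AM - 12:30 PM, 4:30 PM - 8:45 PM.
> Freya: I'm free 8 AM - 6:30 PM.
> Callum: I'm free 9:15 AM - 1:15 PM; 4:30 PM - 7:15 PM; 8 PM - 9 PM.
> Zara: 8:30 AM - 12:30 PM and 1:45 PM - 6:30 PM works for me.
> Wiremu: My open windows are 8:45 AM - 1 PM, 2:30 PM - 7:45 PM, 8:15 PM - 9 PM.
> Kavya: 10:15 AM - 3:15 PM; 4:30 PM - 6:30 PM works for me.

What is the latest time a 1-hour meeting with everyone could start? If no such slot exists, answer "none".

Chen ∩ Freya: 10:00-12:30, 16:30-18:30.
Chen ∩ Freya ∩ Callum: 10:00-12:30, 16:30-18:30.
Chen ∩ Freya ∩ Callum ∩ Zara: 10:00-12:30, 16:30-18:30.
Chen ∩ Freya ∩ Callum ∩ Zara ∩ Wiremu: 10:00-12:30, 16:30-18:30.
Chen ∩ Freya ∩ Callum ∩ Zara ∩ Wiremu ∩ Kavya: 10:15-12:30, 16:30-18:30.
The last common window of at least 60 minutes is 16:30-18:30; a 60-minute meeting can start as late as 17:30 and still end by 18:30.

17:30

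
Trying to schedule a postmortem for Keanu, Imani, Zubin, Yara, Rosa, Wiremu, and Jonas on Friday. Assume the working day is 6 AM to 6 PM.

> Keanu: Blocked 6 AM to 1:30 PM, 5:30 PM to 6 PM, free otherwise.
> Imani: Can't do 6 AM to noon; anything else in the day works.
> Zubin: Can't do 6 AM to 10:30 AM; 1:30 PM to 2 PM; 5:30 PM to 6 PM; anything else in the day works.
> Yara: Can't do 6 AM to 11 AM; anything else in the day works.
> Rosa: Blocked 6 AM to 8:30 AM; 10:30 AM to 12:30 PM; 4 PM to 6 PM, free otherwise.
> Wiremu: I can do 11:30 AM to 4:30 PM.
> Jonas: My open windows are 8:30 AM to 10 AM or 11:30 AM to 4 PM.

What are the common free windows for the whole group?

14:00-16:00

Keanu free: 13:30-17:30 (invert busy blocks within the working day).
Imani free: 12:00-18:00 (invert busy blocks within the working day).
Zubin free: 10:30-13:30, 14:00-17:30 (invert busy blocks within the working day).
Yara free: 11:00-18:00 (invert busy blocks within the working day).
Rosa free: 08:30-10:30, 12:30-16:00 (invert busy blocks within the working day).
Wiremu free: 11:30-16:30.
Jonas free: 08:30-10:00, 11:30-16:00.
Keanu ∩ Imani: 13:30-17:30.
Keanu ∩ Imani ∩ Zubin: 14:00-17:30.
Keanu ∩ Imani ∩ Zubin ∩ Yara: 14:00-17:30.
Keanu ∩ Imani ∩ Zubin ∩ Yara ∩ Rosa: 14:00-16:00.
Keanu ∩ Imani ∩ Zubin ∩ Yara ∩ Rosa ∩ Wiremu: 14:00-16:00.
Keanu ∩ Imani ∩ Zubin ∩ Yara ∩ Rosa ∩ Wiremu ∩ Jonas: 14:00-16:00.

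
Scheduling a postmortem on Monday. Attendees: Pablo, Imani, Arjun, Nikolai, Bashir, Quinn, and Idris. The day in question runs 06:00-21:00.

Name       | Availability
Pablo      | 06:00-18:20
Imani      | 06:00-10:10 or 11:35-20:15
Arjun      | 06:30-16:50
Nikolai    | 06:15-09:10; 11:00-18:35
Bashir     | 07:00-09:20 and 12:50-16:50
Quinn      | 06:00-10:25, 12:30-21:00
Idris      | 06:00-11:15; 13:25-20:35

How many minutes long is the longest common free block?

Pablo ∩ Imani: 06:00-10:10, 11:35-18:20.
Pablo ∩ Imani ∩ Arjun: 06:30-10:10, 11:35-16:50.
Pablo ∩ Imani ∩ Arjun ∩ Nikolai: 06:30-09:10, 11:35-16:50.
Pablo ∩ Imani ∩ Arjun ∩ Nikolai ∩ Bashir: 07:00-09:10, 12:50-16:50.
Pablo ∩ Imani ∩ Arjun ∩ Nikolai ∩ Bashir ∩ Quinn: 07:00-09:10, 12:50-16:50.
Pablo ∩ Imani ∩ Arjun ∩ Nikolai ∩ Bashir ∩ Quinn ∩ Idris: 07:00-09:10, 13:25-16:50.
So the common availability across everyone is 07:00-09:10, 13:25-16:50.
The longest is 13:25-16:50 at 205 minutes.

205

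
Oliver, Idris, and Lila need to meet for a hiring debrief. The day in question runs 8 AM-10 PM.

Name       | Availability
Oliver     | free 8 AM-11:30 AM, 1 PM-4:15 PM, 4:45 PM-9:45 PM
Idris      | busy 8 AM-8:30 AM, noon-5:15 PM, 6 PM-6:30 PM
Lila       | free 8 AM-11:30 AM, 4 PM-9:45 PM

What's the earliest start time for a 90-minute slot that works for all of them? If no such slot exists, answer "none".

Oliver free: 08:00-11:30, 13:00-16:15, 16:45-21:45.
Idris free: 08:30-12:00, 17:15-18:00, 18:30-22:00 (invert busy blocks within the working day).
Lila free: 08:00-11:30, 16:00-21:45.
Oliver ∩ Idris: 08:30-11:30, 17:15-18:00, 18:30-21:45.
Oliver ∩ Idris ∩ Lila: 08:30-11:30, 17:15-18:00, 18:30-21:45.
The first common window of at least 90 minutes is 08:30-11:30, so the earliest start is 08:30.

08:30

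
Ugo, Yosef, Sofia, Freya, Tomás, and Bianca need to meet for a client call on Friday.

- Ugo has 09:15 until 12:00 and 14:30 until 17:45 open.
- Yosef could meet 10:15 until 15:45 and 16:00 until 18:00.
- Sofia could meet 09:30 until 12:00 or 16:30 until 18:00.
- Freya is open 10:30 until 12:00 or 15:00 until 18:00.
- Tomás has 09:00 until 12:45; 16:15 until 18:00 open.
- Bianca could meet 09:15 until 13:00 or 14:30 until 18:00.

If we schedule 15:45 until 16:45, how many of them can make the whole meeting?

Ugo, Freya, and Bianca can make the full 15:45-16:45 slot — that's 3.

3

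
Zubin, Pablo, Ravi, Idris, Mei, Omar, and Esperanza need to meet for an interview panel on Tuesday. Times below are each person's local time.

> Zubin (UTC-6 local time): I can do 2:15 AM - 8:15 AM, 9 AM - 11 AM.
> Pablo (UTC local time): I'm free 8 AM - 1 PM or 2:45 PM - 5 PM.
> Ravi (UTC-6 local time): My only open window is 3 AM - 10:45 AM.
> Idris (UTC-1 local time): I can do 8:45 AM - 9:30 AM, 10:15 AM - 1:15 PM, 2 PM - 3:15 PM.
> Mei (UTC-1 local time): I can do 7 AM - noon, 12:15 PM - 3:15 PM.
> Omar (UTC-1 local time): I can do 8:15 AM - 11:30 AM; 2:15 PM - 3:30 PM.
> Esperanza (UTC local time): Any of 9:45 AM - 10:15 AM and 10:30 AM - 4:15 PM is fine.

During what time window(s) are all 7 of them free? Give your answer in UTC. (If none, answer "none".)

09:45-10:15, 11:15-12:30, 15:15-16:15

Zubin in UTC: 08:15-14:15, 15:00-17:00 (add 6h to convert from UTC-6).
Pablo in UTC: 08:00-13:00, 14:45-17:00.
Ravi in UTC: 09:00-16:45 (add 6h to convert from UTC-6).
Idris in UTC: 09:45-10:30, 11:15-14:15, 15:00-16:15 (add 1h to convert from UTC-1).
Mei in UTC: 08:00-13:00, 13:15-16:15 (add 1h to convert from UTC-1).
Omar in UTC: 09:15-12:30, 15:15-16:30 (add 1h to convert from UTC-1).
Esperanza in UTC: 09:45-10:15, 10:30-16:15.
Zubin ∩ Pablo: 08:15-13:00, 15:00-17:00.
Zubin ∩ Pablo ∩ Ravi: 09:00-13:00, 15:00-16:45.
Zubin ∩ Pablo ∩ Ravi ∩ Idris: 09:45-10:30, 11:15-13:00, 15:00-16:15.
Zubin ∩ Pablo ∩ Ravi ∩ Idris ∩ Mei: 09:45-10:30, 11:15-13:00, 15:00-16:15.
Zubin ∩ Pablo ∩ Ravi ∩ Idris ∩ Mei ∩ Omar: 09:45-10:30, 11:15-12:30, 15:15-16:15.
Zubin ∩ Pablo ∩ Ravi ∩ Idris ∩ Mei ∩ Omar ∩ Esperanza: 09:45-10:15, 11:15-12:30, 15:15-16:15.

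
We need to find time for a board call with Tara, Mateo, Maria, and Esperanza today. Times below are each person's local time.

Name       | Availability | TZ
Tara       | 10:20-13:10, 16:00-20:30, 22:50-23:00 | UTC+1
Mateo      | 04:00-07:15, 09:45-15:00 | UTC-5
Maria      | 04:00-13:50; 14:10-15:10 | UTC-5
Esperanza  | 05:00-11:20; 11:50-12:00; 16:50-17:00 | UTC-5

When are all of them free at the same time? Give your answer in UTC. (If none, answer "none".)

10:00-12:10, 15:00-16:20, 16:50-17:00

Tara in UTC: 09:20-12:10, 15:00-19:30, 21:50-22:00 (subtract 1h to convert from UTC+1).
Mateo in UTC: 09:00-12:15, 14:45-20:00 (add 5h to convert from UTC-5).
Maria in UTC: 09:00-18:50, 19:10-20:10 (add 5h to convert from UTC-5).
Esperanza in UTC: 10:00-16:20, 16:50-17:00, 21:50-22:00 (add 5h to convert from UTC-5).
Tara ∩ Mateo: 09:20-12:10, 15:00-19:30.
Tara ∩ Mateo ∩ Maria: 09:20-12:10, 15:00-18:50, 19:10-19:30.
Tara ∩ Mateo ∩ Maria ∩ Esperanza: 10:00-12:10, 15:00-16:20, 16:50-17:00.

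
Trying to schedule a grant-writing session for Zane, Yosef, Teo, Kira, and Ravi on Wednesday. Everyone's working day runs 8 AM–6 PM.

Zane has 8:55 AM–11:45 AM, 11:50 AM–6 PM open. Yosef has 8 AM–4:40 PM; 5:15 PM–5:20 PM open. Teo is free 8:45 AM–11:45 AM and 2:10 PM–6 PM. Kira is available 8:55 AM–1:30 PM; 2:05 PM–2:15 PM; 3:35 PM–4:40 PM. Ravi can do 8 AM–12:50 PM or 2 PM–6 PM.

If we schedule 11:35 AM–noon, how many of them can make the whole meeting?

Yosef, Kira, and Ravi can make the full 11:35-12:00 slot — that's 3.

3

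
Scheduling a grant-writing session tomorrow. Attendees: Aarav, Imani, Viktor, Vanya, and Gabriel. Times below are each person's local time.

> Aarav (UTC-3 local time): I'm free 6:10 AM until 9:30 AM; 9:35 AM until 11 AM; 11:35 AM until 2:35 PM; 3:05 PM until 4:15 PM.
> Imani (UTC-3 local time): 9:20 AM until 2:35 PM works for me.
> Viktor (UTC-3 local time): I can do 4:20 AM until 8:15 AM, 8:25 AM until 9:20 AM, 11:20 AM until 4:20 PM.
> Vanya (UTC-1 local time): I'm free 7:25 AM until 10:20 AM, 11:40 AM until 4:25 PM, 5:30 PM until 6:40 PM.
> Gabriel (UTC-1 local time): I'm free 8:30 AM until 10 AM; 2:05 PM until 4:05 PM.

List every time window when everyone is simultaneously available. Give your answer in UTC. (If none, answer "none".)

15:05-17:05

Aarav in UTC: 09:10-12:30, 12:35-14:00, 14:35-17:35, 18:05-19:15 (add 3h to convert from UTC-3).
Imani in UTC: 12:20-17:35 (add 3h to convert from UTC-3).
Viktor in UTC: 07:20-11:15, 11:25-12:20, 14:20-19:20 (add 3h to convert from UTC-3).
Vanya in UTC: 08:25-11:20, 12:40-17:25, 18:30-19:40 (add 1h to convert from UTC-1).
Gabriel in UTC: 09:30-11:00, 15:05-17:05 (add 1h to convert from UTC-1).
Aarav ∩ Imani: 12:20-12:30, 12:35-14:00, 14:35-17:35.
Aarav ∩ Imani ∩ Viktor: 14:35-17:35.
Aarav ∩ Imani ∩ Viktor ∩ Vanya: 14:35-17:25.
Aarav ∩ Imani ∩ Viktor ∩ Vanya ∩ Gabriel: 15:05-17:05.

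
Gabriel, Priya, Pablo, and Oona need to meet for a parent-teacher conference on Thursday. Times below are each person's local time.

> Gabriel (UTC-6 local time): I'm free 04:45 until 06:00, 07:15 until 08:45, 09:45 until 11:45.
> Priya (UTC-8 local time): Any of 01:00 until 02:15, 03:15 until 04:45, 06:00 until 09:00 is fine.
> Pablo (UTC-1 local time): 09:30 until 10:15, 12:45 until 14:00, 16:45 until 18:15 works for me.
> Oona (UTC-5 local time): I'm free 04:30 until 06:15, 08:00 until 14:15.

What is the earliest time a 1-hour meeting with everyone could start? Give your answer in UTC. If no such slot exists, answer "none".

none

Gabriel in UTC: 10:45-12:00, 13:15-14:45, 15:45-17:45 (add 6h to convert from UTC-6).
Priya in UTC: 09:00-10:15, 11:15-12:45, 14:00-17:00 (add 8h to convert from UTC-8).
Pablo in UTC: 10:30-11:15, 13:45-15:00, 17:45-19:15 (add 1h to convert from UTC-1).
Oona in UTC: 09:30-11:15, 13:00-19:15 (add 5h to convert from UTC-5).
Gabriel ∩ Priya: 11:15-12:00, 14:00-14:45, 15:45-17:00.
Gabriel ∩ Priya ∩ Pablo: 14:00-14:45.
Gabriel ∩ Priya ∩ Pablo ∩ Oona: 14:00-14:45.
Those are the intersection windows.
No common window is at least 60 minutes long.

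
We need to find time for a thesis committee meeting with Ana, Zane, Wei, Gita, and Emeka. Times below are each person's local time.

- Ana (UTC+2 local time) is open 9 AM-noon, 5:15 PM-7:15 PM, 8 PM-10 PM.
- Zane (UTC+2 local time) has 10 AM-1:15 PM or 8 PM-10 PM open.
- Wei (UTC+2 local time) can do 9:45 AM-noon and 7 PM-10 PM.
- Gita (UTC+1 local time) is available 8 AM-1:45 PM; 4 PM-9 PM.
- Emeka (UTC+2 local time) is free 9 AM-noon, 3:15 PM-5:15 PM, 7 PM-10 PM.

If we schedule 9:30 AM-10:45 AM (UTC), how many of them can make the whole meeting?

Ana in UTC: 07:00-10:00, 15:15-17:15, 18:00-20:00 (subtract 2h to convert from UTC+2).
Zane in UTC: 08:00-11:15, 18:00-20:00 (subtract 2h to convert from UTC+2).
Wei in UTC: 07:45-10:00, 17:00-20:00 (subtract 2h to convert from UTC+2).
Gita in UTC: 07:00-12:45, 15:00-20:00 (subtract 1h to convert from UTC+1).
Emeka in UTC: 07:00-10:00, 13:15-15:15, 17:00-20:00 (subtract 2h to convert from UTC+2).
Zane and Gita can make the full 09:30-10:45 slot — that's 2.

2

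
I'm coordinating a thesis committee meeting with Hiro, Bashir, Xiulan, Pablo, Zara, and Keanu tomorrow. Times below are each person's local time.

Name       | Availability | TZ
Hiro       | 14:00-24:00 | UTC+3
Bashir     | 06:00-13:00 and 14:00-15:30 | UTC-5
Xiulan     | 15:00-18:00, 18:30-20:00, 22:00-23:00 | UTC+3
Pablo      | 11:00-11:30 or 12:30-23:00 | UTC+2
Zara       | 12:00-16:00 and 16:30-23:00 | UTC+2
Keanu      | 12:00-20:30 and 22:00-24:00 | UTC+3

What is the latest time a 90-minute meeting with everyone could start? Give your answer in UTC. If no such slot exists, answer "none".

15:30

Hiro in UTC: 11:00-21:00 (subtract 3h to convert from UTC+3).
Bashir in UTC: 11:00-18:00, 19:00-20:30 (add 5h to convert from UTC-5).
Xiulan in UTC: 12:00-15:00, 15:30-17:00, 19:00-20:00 (subtract 3h to convert from UTC+3).
Pablo in UTC: 09:00-09:30, 10:30-21:00 (subtract 2h to convert from UTC+2).
Zara in UTC: 10:00-14:00, 14:30-21:00 (subtract 2h to convert from UTC+2).
Keanu in UTC: 09:00-17:30, 19:00-21:00 (subtract 3h to convert from UTC+3).
Hiro ∩ Bashir: 11:00-18:00, 19:00-20:30.
Hiro ∩ Bashir ∩ Xiulan: 12:00-15:00, 15:30-17:00, 19:00-20:00.
Hiro ∩ Bashir ∩ Xiulan ∩ Pablo: 12:00-15:00, 15:30-17:00, 19:00-20:00.
Hiro ∩ Bashir ∩ Xiulan ∩ Pablo ∩ Zara: 12:00-14:00, 14:30-15:00, 15:30-17:00, 19:00-20:00.
Hiro ∩ Bashir ∩ Xiulan ∩ Pablo ∩ Zara ∩ Keanu: 12:00-14:00, 14:30-15:00, 15:30-17:00, 19:00-20:00.
So the common availability across everyone is 12:00-14:00, 14:30-15:00, 15:30-17:00, 19:00-20:00.
The last common window of at least 90 minutes is 15:30-17:00; a 90-minute meeting can start as late as 15:30 and still end by 17:00.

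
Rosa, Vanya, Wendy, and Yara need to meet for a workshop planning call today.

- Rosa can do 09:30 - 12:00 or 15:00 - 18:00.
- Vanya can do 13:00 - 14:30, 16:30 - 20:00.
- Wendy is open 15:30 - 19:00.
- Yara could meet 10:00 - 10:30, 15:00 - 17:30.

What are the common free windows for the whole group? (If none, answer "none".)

Rosa ∩ Vanya: 16:30-18:00.
Rosa ∩ Vanya ∩ Wendy: 16:30-18:00.
Rosa ∩ Vanya ∩ Wendy ∩ Yara: 16:30-17:30.

16:30-17:30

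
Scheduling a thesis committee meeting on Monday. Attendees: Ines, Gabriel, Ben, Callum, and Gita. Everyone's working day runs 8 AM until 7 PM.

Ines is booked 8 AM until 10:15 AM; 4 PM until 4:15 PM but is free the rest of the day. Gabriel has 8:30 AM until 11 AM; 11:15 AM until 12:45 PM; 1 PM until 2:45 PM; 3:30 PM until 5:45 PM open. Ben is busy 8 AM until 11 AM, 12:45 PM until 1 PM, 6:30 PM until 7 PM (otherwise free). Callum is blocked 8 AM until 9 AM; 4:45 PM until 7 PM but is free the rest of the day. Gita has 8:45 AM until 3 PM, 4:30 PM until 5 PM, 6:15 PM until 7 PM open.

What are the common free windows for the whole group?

Ines free: 10:15-16:00, 16:15-19:00 (invert busy blocks within the working day).
Gabriel free: 08:30-11:00, 11:15-12:45, 13:00-14:45, 15:30-17:45.
Ben free: 11:00-12:45, 13:00-18:30 (invert busy blocks within the working day).
Callum free: 09:00-16:45 (invert busy blocks within the working day).
Gita free: 08:45-15:00, 16:30-17:00, 18:15-19:00.
Ines ∩ Gabriel: 10:15-11:00, 11:15-12:45, 13:00-14:45, 15:30-16:00, 16:15-17:45.
Ines ∩ Gabriel ∩ Ben: 11:15-12:45, 13:00-14:45, 15:30-16:00, 16:15-17:45.
Ines ∩ Gabriel ∩ Ben ∩ Callum: 11:15-12:45, 13:00-14:45, 15:30-16:00, 16:15-16:45.
Ines ∩ Gabriel ∩ Ben ∩ Callum ∩ Gita: 11:15-12:45, 13:00-14:45, 16:30-16:45.

11:15-12:45, 13:00-14:45, 16:30-16:45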